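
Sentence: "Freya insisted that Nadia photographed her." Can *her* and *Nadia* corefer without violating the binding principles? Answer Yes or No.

No

*Nadia* is an R-expression; Principle C requires it to be free (not bound by any c-commanding expression).
— her: object of the clause headed by 'photographed'; the R-expression locally c-commands the pronoun — coreference blocked (Principle B on the pronoun).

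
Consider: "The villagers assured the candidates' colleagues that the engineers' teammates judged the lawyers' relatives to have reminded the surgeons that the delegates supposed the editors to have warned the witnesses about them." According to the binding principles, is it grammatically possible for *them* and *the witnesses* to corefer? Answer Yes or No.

*them* is a pronoun; Principle B requires it to be free in its binding domain — the clause headed by 'warned'.
— the witnesses: object of the clause headed by 'warned'; c-commands the pronoun within its binding domain — blocked (Principle B).

No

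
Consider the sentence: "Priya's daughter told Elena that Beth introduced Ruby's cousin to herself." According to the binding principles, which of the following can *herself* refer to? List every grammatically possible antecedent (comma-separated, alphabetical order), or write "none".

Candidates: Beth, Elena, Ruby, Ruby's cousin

Beth, Ruby's cousin

*herself* is a reflexive; Principle A requires it to be bound within its binding domain — the clause headed by 'introduced'.
— Beth: subject of the clause headed by 'introduced'; c-commands the reflexive within its binding domain — allowed (Principle A).
— Elena: object of the matrix clause; c-commands the reflexive but lies outside its binding domain — cannot bind it (Principle A).
— Ruby: possessor inside the object DP of the clause headed by 'introduced'; does not c-command the reflexive — cannot bind it (Principle A).
— Ruby's cousin: object of the clause headed by 'introduced'; c-commands the reflexive within its binding domain — allowed (Principle A).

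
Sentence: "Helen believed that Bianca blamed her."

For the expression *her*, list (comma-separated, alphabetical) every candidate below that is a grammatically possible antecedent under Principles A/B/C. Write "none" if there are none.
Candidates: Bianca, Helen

*her* is a pronoun; Principle B requires it to be free in its binding domain — the clause headed by 'blamed'.
— Bianca: subject of the clause headed by 'blamed'; c-commands the pronoun within its binding domain — blocked (Principle B).
— Helen: subject of the matrix clause; c-commands the pronoun but lies outside its binding domain — allowed.

Helen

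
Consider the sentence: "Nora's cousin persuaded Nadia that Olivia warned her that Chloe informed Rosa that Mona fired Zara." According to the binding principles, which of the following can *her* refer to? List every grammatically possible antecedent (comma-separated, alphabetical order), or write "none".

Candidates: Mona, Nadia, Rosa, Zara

Nadia

*her* is a pronoun; Principle B requires it to be free in its binding domain — the clause headed by 'warned'.
— Mona: subject of the clause headed by 'fired'; is c-commanded by the pronoun; coreference would bind this R-expression — blocked (Principle C).
— Nadia: object of the matrix clause; c-commands the pronoun but lies outside its binding domain — allowed.
— Rosa: object of the clause headed by 'informed'; is c-commanded by the pronoun; coreference would bind this R-expression — blocked (Principle C).
— Zara: object of the clause headed by 'fired'; is c-commanded by the pronoun; coreference would bind this R-expression — blocked (Principle C).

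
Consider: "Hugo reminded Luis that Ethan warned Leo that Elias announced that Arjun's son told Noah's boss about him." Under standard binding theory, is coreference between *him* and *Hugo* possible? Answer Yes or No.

*Hugo* is an R-expression; Principle C requires it to be free (not bound by any c-commanding expression).
— him: second object of the clause headed by 'told'; the pronoun does not c-command the R-expression — coreference allowed.

Yes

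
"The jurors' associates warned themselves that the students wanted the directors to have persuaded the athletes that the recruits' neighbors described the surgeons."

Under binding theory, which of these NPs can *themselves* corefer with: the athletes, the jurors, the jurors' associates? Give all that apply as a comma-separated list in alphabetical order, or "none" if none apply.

the jurors' associates

*themselves* is a reflexive; Principle A requires it to be bound within its binding domain — the matrix clause.
— the athletes: object of the clause headed by 'persuaded'; does not c-command the reflexive — cannot bind it (Principle A).
— the jurors: possessor inside the subject DP of the matrix clause; does not c-command the reflexive — cannot bind it (Principle A).
— the jurors' associates: subject of the matrix clause; c-commands the reflexive within its binding domain — allowed (Principle A).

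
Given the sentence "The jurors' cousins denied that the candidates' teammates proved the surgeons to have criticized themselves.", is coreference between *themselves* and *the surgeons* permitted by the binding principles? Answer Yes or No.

*themselves* is a reflexive; Principle A requires it to be bound within its binding domain — the clause headed by 'criticized'.
— the surgeons: subject of the clause headed by 'criticized'; c-commands the reflexive within its binding domain — allowed (Principle A).

Yes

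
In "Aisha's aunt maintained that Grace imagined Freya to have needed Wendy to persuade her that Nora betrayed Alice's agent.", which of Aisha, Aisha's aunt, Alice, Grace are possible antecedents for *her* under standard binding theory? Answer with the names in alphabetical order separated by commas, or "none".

Aisha, Aisha's aunt, Grace

*her* is a pronoun; Principle B requires it to be free in its binding domain — the clause headed by 'persuade'.
— Aisha: possessor inside the subject DP of the matrix clause; does not c-command the pronoun — Principle B does not apply; allowed.
— Aisha's aunt: subject of the matrix clause; c-commands the pronoun but lies outside its binding domain — allowed.
— Alice: possessor inside the object DP of the clause headed by 'betrayed'; is c-commanded by the pronoun; coreference would bind this R-expression — blocked (Principle C).
— Grace: subject of the clause headed by 'imagined'; c-commands the pronoun but lies outside its binding domain — allowed.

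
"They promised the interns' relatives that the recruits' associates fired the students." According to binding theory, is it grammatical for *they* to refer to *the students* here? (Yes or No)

No

*the students* is an R-expression; Principle C requires it to be free (not bound by any c-commanding expression).
— they: subject of the matrix clause; the pronoun c-commands the R-expression — coreference blocked (Principle C).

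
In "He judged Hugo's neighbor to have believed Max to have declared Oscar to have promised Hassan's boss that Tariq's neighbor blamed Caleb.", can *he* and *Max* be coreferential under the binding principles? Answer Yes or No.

*Max* is an R-expression; Principle C requires it to be free (not bound by any c-commanding expression).
— he: subject of the matrix clause; the pronoun c-commands the R-expression — coreference blocked (Principle C).

No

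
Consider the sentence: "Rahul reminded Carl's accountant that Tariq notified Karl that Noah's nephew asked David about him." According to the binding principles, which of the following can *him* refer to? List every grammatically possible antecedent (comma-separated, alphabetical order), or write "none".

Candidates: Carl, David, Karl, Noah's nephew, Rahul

Carl, Karl, Rahul

*him* is a pronoun; Principle B requires it to be free in its binding domain — the clause headed by 'asked'.
— Carl: possessor inside the object DP of the matrix clause; does not c-command the pronoun — Principle B does not apply; allowed.
— David: object of the clause headed by 'asked'; c-commands the pronoun within its binding domain — blocked (Principle B).
— Karl: object of the clause headed by 'notified'; c-commands the pronoun but lies outside its binding domain — allowed.
— Noah's nephew: subject of the clause headed by 'asked'; c-commands the pronoun within its binding domain — blocked (Principle B).
— Rahul: subject of the matrix clause; c-commands the pronoun but lies outside its binding domain — allowed.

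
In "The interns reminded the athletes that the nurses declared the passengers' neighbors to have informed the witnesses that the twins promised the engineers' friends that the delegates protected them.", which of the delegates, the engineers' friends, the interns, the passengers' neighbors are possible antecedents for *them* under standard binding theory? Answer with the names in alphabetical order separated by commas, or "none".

the engineers' friends, the interns, the passengers' neighbors

*them* is a pronoun; Principle B requires it to be free in its binding domain — the clause headed by 'protected'.
— the delegates: subject of the clause headed by 'protected'; c-commands the pronoun within its binding domain — blocked (Principle B).
— the engineers' friends: object of the clause headed by 'promised'; c-commands the pronoun but lies outside its binding domain — allowed.
— the interns: subject of the matrix clause; c-commands the pronoun but lies outside its binding domain — allowed.
— the passengers' neighbors: subject of the clause headed by 'informed'; c-commands the pronoun but lies outside its binding domain — allowed.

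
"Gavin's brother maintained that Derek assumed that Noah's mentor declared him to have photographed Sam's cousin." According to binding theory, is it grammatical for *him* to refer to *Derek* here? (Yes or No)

Yes

*Derek* is an R-expression; Principle C requires it to be free (not bound by any c-commanding expression).
— him: subject of the clause headed by 'photographed'; the pronoun does not c-command the R-expression — coreference allowed.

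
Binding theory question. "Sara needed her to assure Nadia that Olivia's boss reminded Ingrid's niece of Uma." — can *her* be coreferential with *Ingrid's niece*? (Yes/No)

No

*her* is a pronoun; Principle B requires it to be free in its binding domain — the matrix clause.
— Ingrid's niece: object of the clause headed by 'reminded'; is c-commanded by the pronoun; coreference would bind this R-expression — blocked (Principle C).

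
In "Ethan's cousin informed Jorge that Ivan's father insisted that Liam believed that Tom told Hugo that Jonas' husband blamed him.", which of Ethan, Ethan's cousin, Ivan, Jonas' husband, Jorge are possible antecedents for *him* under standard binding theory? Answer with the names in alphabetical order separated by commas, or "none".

Ethan, Ethan's cousin, Ivan, Jorge

*him* is a pronoun; Principle B requires it to be free in its binding domain — the clause headed by 'blamed'.
— Ethan: possessor inside the subject DP of the matrix clause; does not c-command the pronoun — Principle B does not apply; allowed.
— Ethan's cousin: subject of the matrix clause; c-commands the pronoun but lies outside its binding domain — allowed.
— Ivan: possessor inside the subject DP of the clause headed by 'insisted'; does not c-command the pronoun — Principle B does not apply; allowed.
— Jonas' husband: subject of the clause headed by 'blamed'; c-commands the pronoun within its binding domain — blocked (Principle B).
— Jorge: object of the matrix clause; c-commands the pronoun but lies outside its binding domain — allowed.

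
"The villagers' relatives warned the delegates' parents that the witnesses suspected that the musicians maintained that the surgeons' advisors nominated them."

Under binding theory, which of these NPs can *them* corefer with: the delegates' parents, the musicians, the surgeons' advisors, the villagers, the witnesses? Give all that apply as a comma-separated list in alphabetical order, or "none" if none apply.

*them* is a pronoun; Principle B requires it to be free in its binding domain — the clause headed by 'nominated'.
— the delegates' parents: object of the matrix clause; c-commands the pronoun but lies outside its binding domain — allowed.
— the musicians: subject of the clause headed by 'maintained'; c-commands the pronoun but lies outside its binding domain — allowed.
— the surgeons' advisors: subject of the clause headed by 'nominated'; c-commands the pronoun within its binding domain — blocked (Principle B).
— the villagers: possessor inside the subject DP of the matrix clause; does not c-command the pronoun — Principle B does not apply; allowed.
— the witnesses: subject of the clause headed by 'suspected'; c-commands the pronoun but lies outside its binding domain — allowed.

the delegates' parents, the musicians, the villagers, the witnesses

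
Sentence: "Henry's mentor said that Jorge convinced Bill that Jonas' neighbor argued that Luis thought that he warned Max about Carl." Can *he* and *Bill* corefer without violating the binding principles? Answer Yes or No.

Yes

*Bill* is an R-expression; Principle C requires it to be free (not bound by any c-commanding expression).
— he: subject of the clause headed by 'warned'; the pronoun does not c-command the R-expression — coreference allowed.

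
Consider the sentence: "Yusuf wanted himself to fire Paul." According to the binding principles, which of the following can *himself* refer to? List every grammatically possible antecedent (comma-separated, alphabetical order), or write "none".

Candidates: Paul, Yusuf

*himself* is a reflexive; Principle A requires it to be bound within its binding domain — the matrix clause.
— Paul: object of the clause headed by 'fire'; does not c-command the reflexive — cannot bind it (Principle A).
— Yusuf: subject of the matrix clause; c-commands the reflexive within its binding domain — allowed (Principle A).

Yusuf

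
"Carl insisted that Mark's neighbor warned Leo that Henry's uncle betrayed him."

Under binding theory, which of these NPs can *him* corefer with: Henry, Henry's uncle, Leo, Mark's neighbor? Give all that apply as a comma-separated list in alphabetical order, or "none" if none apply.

Henry, Leo, Mark's neighbor

*him* is a pronoun; Principle B requires it to be free in its binding domain — the clause headed by 'betrayed'.
— Henry: possessor inside the subject DP of the clause headed by 'betrayed'; does not c-command the pronoun — Principle B does not apply; allowed.
— Henry's uncle: subject of the clause headed by 'betrayed'; c-commands the pronoun within its binding domain — blocked (Principle B).
— Leo: object of the clause headed by 'warned'; c-commands the pronoun but lies outside its binding domain — allowed.
— Mark's neighbor: subject of the clause headed by 'warned'; c-commands the pronoun but lies outside its binding domain — allowed.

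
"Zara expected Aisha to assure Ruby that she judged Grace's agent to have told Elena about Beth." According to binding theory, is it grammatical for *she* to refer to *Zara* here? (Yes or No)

Yes

*Zara* is an R-expression; Principle C requires it to be free (not bound by any c-commanding expression).
— she: subject of the clause headed by 'judged'; the pronoun does not c-command the R-expression — coreference allowed.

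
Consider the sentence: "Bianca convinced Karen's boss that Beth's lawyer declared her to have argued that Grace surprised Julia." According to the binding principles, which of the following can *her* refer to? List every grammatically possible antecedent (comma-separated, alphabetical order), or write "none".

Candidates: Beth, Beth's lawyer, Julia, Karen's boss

Beth, Karen's boss

*her* is a pronoun; Principle B requires it to be free in its binding domain — the clause headed by 'declared'.
— Beth: possessor inside the subject DP of the clause headed by 'declared'; does not c-command the pronoun — Principle B does not apply; allowed.
— Beth's lawyer: subject of the clause headed by 'declared'; c-commands the pronoun within its binding domain — blocked (Principle B).
— Julia: object of the clause headed by 'surprised'; is c-commanded by the pronoun; coreference would bind this R-expression — blocked (Principle C).
— Karen's boss: object of the matrix clause; c-commands the pronoun but lies outside its binding domain — allowed.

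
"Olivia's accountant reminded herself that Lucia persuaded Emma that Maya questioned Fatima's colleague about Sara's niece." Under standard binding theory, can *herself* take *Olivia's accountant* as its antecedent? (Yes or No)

Yes

*herself* is a reflexive; Principle A requires it to be bound within its binding domain — the matrix clause.
— Olivia's accountant: subject of the matrix clause; c-commands the reflexive within its binding domain — allowed (Principle A).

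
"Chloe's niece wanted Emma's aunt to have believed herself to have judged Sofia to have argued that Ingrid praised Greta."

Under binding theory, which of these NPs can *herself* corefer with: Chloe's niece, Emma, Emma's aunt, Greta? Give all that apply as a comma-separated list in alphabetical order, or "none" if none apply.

Emma's aunt

*herself* is a reflexive; Principle A requires it to be bound within its binding domain — the clause headed by 'believed'.
— Chloe's niece: subject of the matrix clause; c-commands the reflexive but lies outside its binding domain — cannot bind it (Principle A).
— Emma: possessor inside the subject DP of the clause headed by 'believed'; does not c-command the reflexive — cannot bind it (Principle A).
— Emma's aunt: subject of the clause headed by 'believed'; c-commands the reflexive within its binding domain — allowed (Principle A).
— Greta: object of the clause headed by 'praised'; does not c-command the reflexive — cannot bind it (Principle A).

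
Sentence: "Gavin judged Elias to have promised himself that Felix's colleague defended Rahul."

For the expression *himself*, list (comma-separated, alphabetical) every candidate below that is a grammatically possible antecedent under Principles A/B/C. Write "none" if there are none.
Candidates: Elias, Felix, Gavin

Elias

*himself* is a reflexive; Principle A requires it to be bound within its binding domain — the clause headed by 'promised'.
— Elias: subject of the clause headed by 'promised'; c-commands the reflexive within its binding domain — allowed (Principle A).
— Felix: possessor inside the subject DP of the clause headed by 'defended'; does not c-command the reflexive — cannot bind it (Principle A).
— Gavin: subject of the matrix clause; c-commands the reflexive but lies outside its binding domain — cannot bind it (Principle A).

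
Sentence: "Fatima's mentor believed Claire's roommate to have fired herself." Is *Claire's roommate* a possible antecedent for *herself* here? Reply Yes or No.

Yes

*herself* is a reflexive; Principle A requires it to be bound within its binding domain — the clause headed by 'fired'.
— Claire's roommate: subject of the clause headed by 'fired'; c-commands the reflexive within its binding domain — allowed (Principle A).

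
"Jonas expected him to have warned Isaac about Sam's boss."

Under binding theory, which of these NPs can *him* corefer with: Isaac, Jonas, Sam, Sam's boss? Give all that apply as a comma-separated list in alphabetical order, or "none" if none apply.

*him* is a pronoun; Principle B requires it to be free in its binding domain — the matrix clause.
— Isaac: object of the clause headed by 'warned'; is c-commanded by the pronoun; coreference would bind this R-expression — blocked (Principle C).
— Jonas: subject of the matrix clause; c-commands the pronoun within its binding domain — blocked (Principle B).
— Sam: possessor inside the second object DP of the clause headed by 'warned'; is c-commanded by the pronoun; coreference would bind this R-expression — blocked (Principle C).
— Sam's boss: second object of the clause headed by 'warned'; is c-commanded by the pronoun; coreference would bind this R-expression — blocked (Principle C).

none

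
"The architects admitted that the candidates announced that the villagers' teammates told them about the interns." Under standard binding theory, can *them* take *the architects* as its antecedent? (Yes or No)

Yes

*them* is a pronoun; Principle B requires it to be free in its binding domain — the clause headed by 'told'.
— the architects: subject of the matrix clause; c-commands the pronoun but lies outside its binding domain — allowed.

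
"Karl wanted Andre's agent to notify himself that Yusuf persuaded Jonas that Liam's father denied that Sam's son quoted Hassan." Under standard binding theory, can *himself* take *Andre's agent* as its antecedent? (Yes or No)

Yes

*himself* is a reflexive; Principle A requires it to be bound within its binding domain — the clause headed by 'notify'.
— Andre's agent: subject of the clause headed by 'notify'; c-commands the reflexive within its binding domain — allowed (Principle A).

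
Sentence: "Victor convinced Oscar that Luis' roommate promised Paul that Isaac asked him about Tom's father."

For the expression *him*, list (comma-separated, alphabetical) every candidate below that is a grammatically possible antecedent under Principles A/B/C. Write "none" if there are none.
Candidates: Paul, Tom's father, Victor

Paul, Victor

*him* is a pronoun; Principle B requires it to be free in its binding domain — the clause headed by 'asked'.
— Paul: object of the clause headed by 'promised'; c-commands the pronoun but lies outside its binding domain — allowed.
— Tom's father: second object of the clause headed by 'asked'; is c-commanded by the pronoun; coreference would bind this R-expression — blocked (Principle C).
— Victor: subject of the matrix clause; c-commands the pronoun but lies outside its binding domain — allowed.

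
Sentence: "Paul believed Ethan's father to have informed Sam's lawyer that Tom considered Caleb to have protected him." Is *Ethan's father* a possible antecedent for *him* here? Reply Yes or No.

Yes

*him* is a pronoun; Principle B requires it to be free in its binding domain — the clause headed by 'protected'.
— Ethan's father: subject of the clause headed by 'informed'; c-commands the pronoun but lies outside its binding domain — allowed.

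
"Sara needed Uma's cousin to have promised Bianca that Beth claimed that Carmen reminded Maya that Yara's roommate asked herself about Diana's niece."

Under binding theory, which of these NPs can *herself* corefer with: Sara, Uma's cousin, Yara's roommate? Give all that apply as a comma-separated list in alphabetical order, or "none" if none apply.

Yara's roommate

*herself* is a reflexive; Principle A requires it to be bound within its binding domain — the clause headed by 'asked'.
— Sara: subject of the matrix clause; c-commands the reflexive but lies outside its binding domain — cannot bind it (Principle A).
— Uma's cousin: subject of the clause headed by 'promised'; c-commands the reflexive but lies outside its binding domain — cannot bind it (Principle A).
— Yara's roommate: subject of the clause headed by 'asked'; c-commands the reflexive within its binding domain — allowed (Principle A).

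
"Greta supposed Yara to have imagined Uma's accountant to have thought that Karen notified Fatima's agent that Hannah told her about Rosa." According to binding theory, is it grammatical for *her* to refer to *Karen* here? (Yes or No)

*Karen* is an R-expression; Principle C requires it to be free (not bound by any c-commanding expression).
— her: object of the clause headed by 'told'; the pronoun does not c-command the R-expression — coreference allowed.

Yes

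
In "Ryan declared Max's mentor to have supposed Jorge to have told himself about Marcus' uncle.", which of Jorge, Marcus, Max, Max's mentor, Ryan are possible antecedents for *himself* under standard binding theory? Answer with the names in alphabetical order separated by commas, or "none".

Jorge

*himself* is a reflexive; Principle A requires it to be bound within its binding domain — the clause headed by 'told'.
— Jorge: subject of the clause headed by 'told'; c-commands the reflexive within its binding domain — allowed (Principle A).
— Marcus: possessor inside the second object DP of the clause headed by 'told'; does not c-command the reflexive — cannot bind it (Principle A).
— Max: possessor inside the subject DP of the clause headed by 'supposed'; does not c-command the reflexive — cannot bind it (Principle A).
— Max's mentor: subject of the clause headed by 'supposed'; c-commands the reflexive but lies outside its binding domain — cannot bind it (Principle A).
— Ryan: subject of the matrix clause; c-commands the reflexive but lies outside its binding domain — cannot bind it (Principle A).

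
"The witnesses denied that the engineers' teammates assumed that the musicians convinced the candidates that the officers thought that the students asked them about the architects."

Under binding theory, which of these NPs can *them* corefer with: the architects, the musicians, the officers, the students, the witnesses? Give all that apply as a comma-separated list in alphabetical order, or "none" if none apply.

the musicians, the officers, the witnesses

*them* is a pronoun; Principle B requires it to be free in its binding domain — the clause headed by 'asked'.
— the architects: second object of the clause headed by 'asked'; is c-commanded by the pronoun; coreference would bind this R-expression — blocked (Principle C).
— the musicians: subject of the clause headed by 'convinced'; c-commands the pronoun but lies outside its binding domain — allowed.
— the officers: subject of the clause headed by 'thought'; c-commands the pronoun but lies outside its binding domain — allowed.
— the students: subject of the clause headed by 'asked'; c-commands the pronoun within its binding domain — blocked (Principle B).
— the witnesses: subject of the matrix clause; c-commands the pronoun but lies outside its binding domain — allowed.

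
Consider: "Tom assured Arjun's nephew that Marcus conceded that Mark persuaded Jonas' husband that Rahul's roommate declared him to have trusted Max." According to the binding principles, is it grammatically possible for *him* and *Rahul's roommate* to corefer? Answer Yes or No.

*him* is a pronoun; Principle B requires it to be free in its binding domain — the clause headed by 'declared'.
— Rahul's roommate: subject of the clause headed by 'declared'; c-commands the pronoun within its binding domain — blocked (Principle B).

No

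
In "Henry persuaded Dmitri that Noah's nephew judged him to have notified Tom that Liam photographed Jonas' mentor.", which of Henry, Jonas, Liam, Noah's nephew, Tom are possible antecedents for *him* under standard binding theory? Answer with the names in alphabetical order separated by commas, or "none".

Henry

*him* is a pronoun; Principle B requires it to be free in its binding domain — the clause headed by 'judged'.
— Henry: subject of the matrix clause; c-commands the pronoun but lies outside its binding domain — allowed.
— Jonas: possessor inside the object DP of the clause headed by 'photographed'; is c-commanded by the pronoun; coreference would bind this R-expression — blocked (Principle C).
— Liam: subject of the clause headed by 'photographed'; is c-commanded by the pronoun; coreference would bind this R-expression — blocked (Principle C).
— Noah's nephew: subject of the clause headed by 'judged'; c-commands the pronoun within its binding domain — blocked (Principle B).
— Tom: object of the clause headed by 'notified'; is c-commanded by the pronoun; coreference would bind this R-expression — blocked (Principle C).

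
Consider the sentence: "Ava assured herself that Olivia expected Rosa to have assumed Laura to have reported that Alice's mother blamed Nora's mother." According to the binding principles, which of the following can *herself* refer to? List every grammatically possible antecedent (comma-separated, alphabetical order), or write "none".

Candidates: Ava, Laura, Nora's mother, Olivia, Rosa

*herself* is a reflexive; Principle A requires it to be bound within its binding domain — the matrix clause.
— Ava: subject of the matrix clause; c-commands the reflexive within its binding domain — allowed (Principle A).
— Laura: subject of the clause headed by 'reported'; does not c-command the reflexive — cannot bind it (Principle A).
— Nora's mother: object of the clause headed by 'blamed'; does not c-command the reflexive — cannot bind it (Principle A).
— Olivia: subject of the clause headed by 'expected'; does not c-command the reflexive — cannot bind it (Principle A).
— Rosa: subject of the clause headed by 'assumed'; does not c-command the reflexive — cannot bind it (Principle A).

Ava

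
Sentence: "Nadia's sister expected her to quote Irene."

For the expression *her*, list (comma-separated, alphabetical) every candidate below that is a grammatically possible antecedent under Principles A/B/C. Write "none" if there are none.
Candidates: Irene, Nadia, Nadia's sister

Nadia

*her* is a pronoun; Principle B requires it to be free in its binding domain — the matrix clause.
— Irene: object of the clause headed by 'quote'; is c-commanded by the pronoun; coreference would bind this R-expression — blocked (Principle C).
— Nadia: possessor inside the subject DP of the matrix clause; does not c-command the pronoun — Principle B does not apply; allowed.
— Nadia's sister: subject of the matrix clause; c-commands the pronoun within its binding domain — blocked (Principle B).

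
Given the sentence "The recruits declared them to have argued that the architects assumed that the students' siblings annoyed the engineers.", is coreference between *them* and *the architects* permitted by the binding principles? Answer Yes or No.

No

*them* is a pronoun; Principle B requires it to be free in its binding domain — the matrix clause.
— the architects: subject of the clause headed by 'assumed'; is c-commanded by the pronoun; coreference would bind this R-expression — blocked (Principle C).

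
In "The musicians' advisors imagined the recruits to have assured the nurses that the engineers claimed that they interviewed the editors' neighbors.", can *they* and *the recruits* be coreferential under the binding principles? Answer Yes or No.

*the recruits* is an R-expression; Principle C requires it to be free (not bound by any c-commanding expression).
— they: subject of the clause headed by 'interviewed'; the pronoun does not c-command the R-expression — coreference allowed.

Yes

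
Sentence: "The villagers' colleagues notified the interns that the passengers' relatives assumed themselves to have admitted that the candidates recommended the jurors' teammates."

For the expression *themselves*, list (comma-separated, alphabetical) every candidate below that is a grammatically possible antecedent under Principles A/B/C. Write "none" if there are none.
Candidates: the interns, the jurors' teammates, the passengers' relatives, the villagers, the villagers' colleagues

*themselves* is a reflexive; Principle A requires it to be bound within its binding domain — the clause headed by 'assumed'.
— the interns: object of the matrix clause; c-commands the reflexive but lies outside its binding domain — cannot bind it (Principle A).
— the jurors' teammates: object of the clause headed by 'recommended'; does not c-command the reflexive — cannot bind it (Principle A).
— the passengers' relatives: subject of the clause headed by 'assumed'; c-commands the reflexive within its binding domain — allowed (Principle A).
— the villagers: possessor inside the subject DP of the matrix clause; does not c-command the reflexive — cannot bind it (Principle A).
— the villagers' colleagues: subject of the matrix clause; c-commands the reflexive but lies outside its binding domain — cannot bind it (Principle A).

the passengers' relatives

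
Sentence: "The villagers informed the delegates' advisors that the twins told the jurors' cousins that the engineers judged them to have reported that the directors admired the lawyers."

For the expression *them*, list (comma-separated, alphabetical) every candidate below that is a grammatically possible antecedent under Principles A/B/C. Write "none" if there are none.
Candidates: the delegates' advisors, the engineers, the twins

the delegates' advisors, the twins

*them* is a pronoun; Principle B requires it to be free in its binding domain — the clause headed by 'judged'.
— the delegates' advisors: object of the matrix clause; c-commands the pronoun but lies outside its binding domain — allowed.
— the engineers: subject of the clause headed by 'judged'; c-commands the pronoun within its binding domain — blocked (Principle B).
— the twins: subject of the clause headed by 'told'; c-commands the pronoun but lies outside its binding domain — allowed.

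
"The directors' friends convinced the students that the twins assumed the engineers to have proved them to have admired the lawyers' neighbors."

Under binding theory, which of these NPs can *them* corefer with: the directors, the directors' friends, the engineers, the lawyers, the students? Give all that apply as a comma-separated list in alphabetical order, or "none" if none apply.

*them* is a pronoun; Principle B requires it to be free in its binding domain — the clause headed by 'proved'.
— the directors: possessor inside the subject DP of the matrix clause; does not c-command the pronoun — Principle B does not apply; allowed.
— the directors' friends: subject of the matrix clause; c-commands the pronoun but lies outside its binding domain — allowed.
— the engineers: subject of the clause headed by 'proved'; c-commands the pronoun within its binding domain — blocked (Principle B).
— the lawyers: possessor inside the object DP of the clause headed by 'admired'; is c-commanded by the pronoun; coreference would bind this R-expression — blocked (Principle C).
— the students: object of the matrix clause; c-commands the pronoun but lies outside its binding domain — allowed.

the directors, the directors' friends, the students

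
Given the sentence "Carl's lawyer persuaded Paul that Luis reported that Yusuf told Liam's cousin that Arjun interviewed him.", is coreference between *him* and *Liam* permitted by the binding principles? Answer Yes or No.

*him* is a pronoun; Principle B requires it to be free in its binding domain — the clause headed by 'interviewed'.
— Liam: possessor inside the object DP of the clause headed by 'told'; does not c-command the pronoun — Principle B does not apply; allowed.

Yes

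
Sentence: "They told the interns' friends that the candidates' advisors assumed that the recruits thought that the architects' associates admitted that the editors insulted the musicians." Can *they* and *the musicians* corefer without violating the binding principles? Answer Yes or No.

No

*the musicians* is an R-expression; Principle C requires it to be free (not bound by any c-commanding expression).
— they: subject of the matrix clause; the pronoun c-commands the R-expression — coreference blocked (Principle C).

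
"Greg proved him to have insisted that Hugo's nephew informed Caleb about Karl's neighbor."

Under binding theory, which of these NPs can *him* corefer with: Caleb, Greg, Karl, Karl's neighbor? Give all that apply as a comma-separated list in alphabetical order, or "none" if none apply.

*him* is a pronoun; Principle B requires it to be free in its binding domain — the matrix clause.
— Caleb: object of the clause headed by 'informed'; is c-commanded by the pronoun; coreference would bind this R-expression — blocked (Principle C).
— Greg: subject of the matrix clause; c-commands the pronoun within its binding domain — blocked (Principle B).
— Karl: possessor inside the second object DP of the clause headed by 'informed'; is c-commanded by the pronoun; coreference would bind this R-expression — blocked (Principle C).
— Karl's neighbor: second object of the clause headed by 'informed'; is c-commanded by the pronoun; coreference would bind this R-expression — blocked (Principle C).

none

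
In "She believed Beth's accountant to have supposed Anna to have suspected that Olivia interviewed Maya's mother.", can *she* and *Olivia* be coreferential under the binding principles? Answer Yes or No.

*Olivia* is an R-expression; Principle C requires it to be free (not bound by any c-commanding expression).
— she: subject of the matrix clause; the pronoun c-commands the R-expression — coreference blocked (Principle C).

No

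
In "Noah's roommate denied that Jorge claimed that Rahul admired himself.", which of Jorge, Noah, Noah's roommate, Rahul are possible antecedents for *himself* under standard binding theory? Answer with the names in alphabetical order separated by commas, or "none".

*himself* is a reflexive; Principle A requires it to be bound within its binding domain — the clause headed by 'admired'.
— Jorge: subject of the clause headed by 'claimed'; c-commands the reflexive but lies outside its binding domain — cannot bind it (Principle A).
— Noah: possessor inside the subject DP of the matrix clause; does not c-command the reflexive — cannot bind it (Principle A).
— Noah's roommate: subject of the matrix clause; c-commands the reflexive but lies outside its binding domain — cannot bind it (Principle A).
— Rahul: subject of the clause headed by 'admired'; c-commands the reflexive within its binding domain — allowed (Principle A).

Rahul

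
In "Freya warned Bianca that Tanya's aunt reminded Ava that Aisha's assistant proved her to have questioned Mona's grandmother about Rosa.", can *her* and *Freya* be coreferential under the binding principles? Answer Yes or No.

*Freya* is an R-expression; Principle C requires it to be free (not bound by any c-commanding expression).
— her: subject of the clause headed by 'questioned'; the pronoun does not c-command the R-expression — coreference allowed.

Yes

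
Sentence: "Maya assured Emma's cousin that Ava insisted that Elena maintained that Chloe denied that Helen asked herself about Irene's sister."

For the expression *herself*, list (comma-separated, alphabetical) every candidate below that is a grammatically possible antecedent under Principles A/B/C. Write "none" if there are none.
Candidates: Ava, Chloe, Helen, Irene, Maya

Helen

*herself* is a reflexive; Principle A requires it to be bound within its binding domain — the clause headed by 'asked'.
— Ava: subject of the clause headed by 'insisted'; c-commands the reflexive but lies outside its binding domain — cannot bind it (Principle A).
— Chloe: subject of the clause headed by 'denied'; c-commands the reflexive but lies outside its binding domain — cannot bind it (Principle A).
— Helen: subject of the clause headed by 'asked'; c-commands the reflexive within its binding domain — allowed (Principle A).
— Irene: possessor inside the second object DP of the clause headed by 'asked'; does not c-command the reflexive — cannot bind it (Principle A).
— Maya: subject of the matrix clause; c-commands the reflexive but lies outside its binding domain — cannot bind it (Principle A).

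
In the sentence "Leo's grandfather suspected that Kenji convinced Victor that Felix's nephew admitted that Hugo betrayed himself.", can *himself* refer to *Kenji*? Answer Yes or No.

*himself* is a reflexive; Principle A requires it to be bound within its binding domain — the clause headed by 'betrayed'.
— Kenji: subject of the clause headed by 'convinced'; c-commands the reflexive but lies outside its binding domain — cannot bind it (Principle A).

No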